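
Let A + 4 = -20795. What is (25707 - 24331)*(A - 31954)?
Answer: -72588128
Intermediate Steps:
A = -20799 (A = -4 - 20795 = -20799)
(25707 - 24331)*(A - 31954) = (25707 - 24331)*(-20799 - 31954) = 1376*(-52753) = -72588128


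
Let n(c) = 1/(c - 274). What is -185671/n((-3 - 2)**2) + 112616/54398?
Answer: 1257466373029/27199 ≈ 4.6232e+7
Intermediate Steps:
n(c) = 1/(-274 + c)
-185671/n((-3 - 2)**2) + 112616/54398 = -(-50873854 + 185671*(-3 - 2)**2) + 112616/54398 = -185671/(1/(-274 + (-5)**2)) + 112616*(1/54398) = -185671/(1/(-274 + 25)) + 56308/27199 = -185671/(1/(-249)) + 56308/27199 = -185671/(-1/249) + 56308/27199 = -185671*(-249) + 56308/27199 = 46232079 + 56308/27199 = 1257466373029/27199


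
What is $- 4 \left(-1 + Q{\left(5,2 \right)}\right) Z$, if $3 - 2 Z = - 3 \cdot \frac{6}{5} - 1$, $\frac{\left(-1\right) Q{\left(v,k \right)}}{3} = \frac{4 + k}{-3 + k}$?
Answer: $- \frac{1292}{5} \approx -258.4$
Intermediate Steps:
$Q{\left(v,k \right)} = - \frac{3 \left(4 + k\right)}{-3 + k}$ ($Q{\left(v,k \right)} = - 3 \frac{4 + k}{-3 + k} = - \frac{3 \left(4 + k\right)}{-3 + k}$)
$Z = \frac{19}{5}$ ($Z = \frac{3}{2} - \frac{- 3 \cdot \frac{6}{5} - 1}{2} = \frac{3}{2} - \frac{- 3 \cdot 6 \cdot \frac{1}{5} - 1}{2} = \frac{3}{2} - \frac{\left(-3\right) \frac{6}{5} - 1}{2} = \frac{3}{2} - \frac{- \frac{18}{5} - 1}{2} = \frac{3}{2} - - \frac{23}{10} = \frac{3}{2} + \frac{23}{10} = \frac{19}{5} \approx 3.8$)
$- 4 \left(-1 + Q{\left(5,2 \right)}\right) Z = - 4 \left(-1 + \frac{3 \left(-4 - 2\right)}{-3 + 2}\right) \frac{19}{5} = - 4 \left(-1 + \frac{3 \left(-4 - 2\right)}{-1}\right) \frac{19}{5} = - 4 \left(-1 + 3 \left(-1\right) \left(-6\right)\right) \frac{19}{5} = - 4 \left(-1 + 18\right) \frac{19}{5} = \left(-4\right) 17 \cdot \frac{19}{5} = \left(-68\right) \frac{19}{5} = - \frac{1292}{5}$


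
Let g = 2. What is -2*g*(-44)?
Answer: 176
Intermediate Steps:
-2*g*(-44) = -2*2*(-44) = -4*(-44) = 176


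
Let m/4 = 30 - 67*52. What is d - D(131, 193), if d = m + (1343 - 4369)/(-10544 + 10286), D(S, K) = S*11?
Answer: -1966640/129 ≈ -15245.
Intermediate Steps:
D(S, K) = 11*S
m = -13816 (m = 4*(30 - 67*52) = 4*(30 - 3484) = 4*(-3454) = -13816)
d = -1780751/129 (d = -13816 + (1343 - 4369)/(-10544 + 10286) = -13816 - 3026/(-258) = -13816 - 3026*(-1/258) = -13816 + 1513/129 = -1780751/129 ≈ -13804.)
d - D(131, 193) = -1780751/129 - 11*131 = -1780751/129 - 1*1441 = -1780751/129 - 1441 = -1966640/129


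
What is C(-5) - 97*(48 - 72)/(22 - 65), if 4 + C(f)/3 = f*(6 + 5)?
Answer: -9939/43 ≈ -231.14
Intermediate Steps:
C(f) = -12 + 33*f (C(f) = -12 + 3*(f*(6 + 5)) = -12 + 3*(f*11) = -12 + 3*(11*f) = -12 + 33*f)
C(-5) - 97*(48 - 72)/(22 - 65) = (-12 + 33*(-5)) - 97*(48 - 72)/(22 - 65) = (-12 - 165) - (-2328)/(-43) = -177 - (-2328)*(-1)/43 = -177 - 97*24/43 = -177 - 2328/43 = -9939/43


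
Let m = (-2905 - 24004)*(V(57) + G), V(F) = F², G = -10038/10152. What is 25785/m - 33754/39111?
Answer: -998663359247506/1156762910614173 ≈ -0.86333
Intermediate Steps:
G = -1673/1692 (G = -10038*1/10152 = -1673/1692 ≈ -0.98877)
m = -147882042215/1692 (m = (-2905 - 24004)*(57² - 1673/1692) = -26909*(3249 - 1673/1692) = -26909*5495635/1692 = -147882042215/1692 ≈ -8.7401e+7)
25785/m - 33754/39111 = 25785/(-147882042215/1692) - 33754/39111 = 25785*(-1692/147882042215) - 33754*1/39111 = -8725644/29576408443 - 33754/39111 = -998663359247506/1156762910614173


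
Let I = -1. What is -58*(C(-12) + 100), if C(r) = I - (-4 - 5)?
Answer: -6264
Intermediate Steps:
C(r) = 8 (C(r) = -1 - (-4 - 5) = -1 - 1*(-9) = -1 + 9 = 8)
-58*(C(-12) + 100) = -58*(8 + 100) = -58*108 = -6264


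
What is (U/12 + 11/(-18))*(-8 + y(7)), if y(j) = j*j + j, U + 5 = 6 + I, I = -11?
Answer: -208/3 ≈ -69.333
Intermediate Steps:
U = -10 (U = -5 + (6 - 11) = -5 - 5 = -10)
y(j) = j + j² (y(j) = j² + j = j + j²)
(U/12 + 11/(-18))*(-8 + y(7)) = (-10/12 + 11/(-18))*(-8 + 7*(1 + 7)) = (-10*1/12 + 11*(-1/18))*(-8 + 7*8) = (-⅚ - 11/18)*(-8 + 56) = -13/9*48 = -208/3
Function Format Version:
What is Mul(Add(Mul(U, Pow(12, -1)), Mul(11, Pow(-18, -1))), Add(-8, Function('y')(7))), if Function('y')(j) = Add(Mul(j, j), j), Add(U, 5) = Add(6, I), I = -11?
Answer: Rational(-208, 3) ≈ -69.333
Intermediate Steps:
U = -10 (U = Add(-5, Add(6, -11)) = Add(-5, -5) = -10)
Function('y')(j) = Add(j, Pow(j, 2)) (Function('y')(j) = Add(Pow(j, 2), j) = Add(j, Pow(j, 2)))
Mul(Add(Mul(U, Pow(12, -1)), Mul(11, Pow(-18, -1))), Add(-8, Function('y')(7))) = Mul(Add(Mul(-10, Pow(12, -1)), Mul(11, Pow(-18, -1))), Add(-8, Mul(7, Add(1, 7)))) = Mul(Add(Mul(-10, Rational(1, 12)), Mul(11, Rational(-1, 18))), Add(-8, Mul(7, 8))) = Mul(Add(Rational(-5, 6), Rational(-11, 18)), Add(-8, 56)) = Mul(Rational(-13, 9), 48) = Rational(-208, 3)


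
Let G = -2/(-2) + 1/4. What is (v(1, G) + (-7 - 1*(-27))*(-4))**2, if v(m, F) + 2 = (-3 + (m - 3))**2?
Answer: 3249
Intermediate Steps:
G = 5/4 (G = -2*(-1/2) + 1*(1/4) = 1 + 1/4 = 5/4 ≈ 1.2500)
v(m, F) = -2 + (-6 + m)**2 (v(m, F) = -2 + (-3 + (m - 3))**2 = -2 + (-3 + (-3 + m))**2 = -2 + (-6 + m)**2)
(v(1, G) + (-7 - 1*(-27))*(-4))**2 = ((-2 + (-6 + 1)**2) + (-7 - 1*(-27))*(-4))**2 = ((-2 + (-5)**2) + (-7 + 27)*(-4))**2 = ((-2 + 25) + 20*(-4))**2 = (23 - 80)**2 = (-57)**2 = 3249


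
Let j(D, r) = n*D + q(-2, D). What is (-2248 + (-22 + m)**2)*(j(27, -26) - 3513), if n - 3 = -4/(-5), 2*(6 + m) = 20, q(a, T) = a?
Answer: 32827288/5 ≈ 6.5655e+6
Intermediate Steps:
m = 4 (m = -6 + (1/2)*20 = -6 + 10 = 4)
n = 19/5 (n = 3 - 4/(-5) = 3 - 4*(-1/5) = 3 + 4/5 = 19/5 ≈ 3.8000)
j(D, r) = -2 + 19*D/5 (j(D, r) = 19*D/5 - 2 = -2 + 19*D/5)
(-2248 + (-22 + m)**2)*(j(27, -26) - 3513) = (-2248 + (-22 + 4)**2)*((-2 + (19/5)*27) - 3513) = (-2248 + (-18)**2)*((-2 + 513/5) - 3513) = (-2248 + 324)*(503/5 - 3513) = -1924*(-17062/5) = 32827288/5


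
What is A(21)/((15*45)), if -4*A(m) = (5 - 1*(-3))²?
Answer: -16/675 ≈ -0.023704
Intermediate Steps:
A(m) = -16 (A(m) = -(5 - 1*(-3))²/4 = -(5 + 3)²/4 = -¼*8² = -¼*64 = -16)
A(21)/((15*45)) = -16/(15*45) = -16/675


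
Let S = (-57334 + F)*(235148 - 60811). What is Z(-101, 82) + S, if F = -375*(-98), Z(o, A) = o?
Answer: -3588552909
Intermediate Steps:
F = 36750
S = -3588552808 (S = (-57334 + 36750)*(235148 - 60811) = -20584*174337 = -3588552808)
Z(-101, 82) + S = -101 - 3588552808 = -3588552909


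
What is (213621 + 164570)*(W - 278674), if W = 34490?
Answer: -92348191144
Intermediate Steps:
(213621 + 164570)*(W - 278674) = (213621 + 164570)*(34490 - 278674) = 378191*(-244184) = -92348191144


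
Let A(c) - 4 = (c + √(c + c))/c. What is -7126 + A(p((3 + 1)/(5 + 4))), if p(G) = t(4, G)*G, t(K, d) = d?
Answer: -7121 + 9*√2/4 ≈ -7117.8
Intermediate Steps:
p(G) = G² (p(G) = G*G = G²)
A(c) = 4 + (c + √2*√c)/c (A(c) = 4 + (c + √(c + c))/c = 4 + (c + √(2*c))/c = 4 + (c + √2*√c)/c)
-7126 + A(p((3 + 1)/(5 + 4))) = -7126 + (5 + √2/√(((3 + 1)/(5 + 4))²)) = -7126 + (5 + √2/√((4/9)²)) = -7126 + (5 + √2/√(16/81)) = -7126 + (5 + √2*(9/4)) = -7126 + (5 + 9*√2/4) = -7121 + 9*√2/4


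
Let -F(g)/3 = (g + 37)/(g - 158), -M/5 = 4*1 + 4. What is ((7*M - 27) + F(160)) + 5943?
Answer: 10681/2 ≈ 5340.5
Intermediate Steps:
M = -40 (M = -5*(4*1 + 4) = -5*(4 + 4) = -5*8 = -40)
F(g) = -3*(37 + g)/(-158 + g) (F(g) = -3*(g + 37)/(g - 158) = -3*(37 + g)/(-158 + g))
((7*M - 27) + F(160)) + 5943 = ((7*(-40) - 27) + 3*(-37 - 1*160)/(-158 + 160)) + 5943 = ((-280 - 27) + 3*(-37 - 160)/2) + 5943 = (-307 + 3*(½)*(-197)) + 5943 = (-307 - 591/2) + 5943 = -1205/2 + 5943 = 10681/2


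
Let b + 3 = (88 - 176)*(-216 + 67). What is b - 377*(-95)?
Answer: 48924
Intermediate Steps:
b = 13109 (b = -3 + (88 - 176)*(-216 + 67) = -3 - 88*(-149) = -3 + 13112 = 13109)
b - 377*(-95) = 13109 - 377*(-95) = 13109 + 35815 = 48924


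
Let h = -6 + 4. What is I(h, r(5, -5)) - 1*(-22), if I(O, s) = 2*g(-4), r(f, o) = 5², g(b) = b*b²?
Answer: -106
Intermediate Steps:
g(b) = b³
r(f, o) = 25
h = -2
I(O, s) = -128 (I(O, s) = 2*(-4)³ = 2*(-64) = -128)
I(h, r(5, -5)) - 1*(-22) = -128 - 1*(-22) = -128 + 22 = -106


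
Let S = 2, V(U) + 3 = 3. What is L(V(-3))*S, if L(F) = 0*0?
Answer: 0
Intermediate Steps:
V(U) = 0 (V(U) = -3 + 3 = 0)
L(F) = 0
L(V(-3))*S = 0*2 = 0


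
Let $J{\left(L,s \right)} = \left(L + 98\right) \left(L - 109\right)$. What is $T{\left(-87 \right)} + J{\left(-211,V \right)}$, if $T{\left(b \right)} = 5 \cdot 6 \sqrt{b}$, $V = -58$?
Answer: $36160 + 30 i \sqrt{87} \approx 36160.0 + 279.82 i$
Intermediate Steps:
$J{\left(L,s \right)} = \left(-109 + L\right) \left(98 + L\right)$ ($J{\left(L,s \right)} = \left(98 + L\right) \left(-109 + L\right) = \left(-109 + L\right) \left(98 + L\right)$)
$T{\left(b \right)} = 30 \sqrt{b}$
$T{\left(-87 \right)} + J{\left(-211,V \right)} = 30 \sqrt{-87} - \left(8361 - 44521\right) = 30 i \sqrt{87} + \left(-10682 + 44521 + 2321\right) = 30 i \sqrt{87} + 36160 = 36160 + 30 i \sqrt{87}$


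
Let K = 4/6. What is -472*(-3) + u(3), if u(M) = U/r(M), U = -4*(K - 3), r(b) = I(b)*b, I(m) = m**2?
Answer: 114724/81 ≈ 1416.3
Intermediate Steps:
K = 2/3 (K = 4*(1/6) = 2/3 ≈ 0.66667)
r(b) = b**3 (r(b) = b**2*b = b**3)
U = 28/3 (U = -4*(2/3 - 3) = -4*(-7/3) = 28/3 ≈ 9.3333)
u(M) = 28/(3*M**3) (u(M) = 28/(3*(M**3)) = 28/(3*M**3))
-472*(-3) + u(3) = -472*(-3) + (28/3)/3**3 = -118*(-12) + (28/3)*(1/27) = 1416 + 28/81 = 114724/81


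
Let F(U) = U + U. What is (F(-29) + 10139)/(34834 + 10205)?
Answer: 10081/45039 ≈ 0.22383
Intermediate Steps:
F(U) = 2*U
(F(-29) + 10139)/(34834 + 10205) = (2*(-29) + 10139)/(34834 + 10205) = (-58 + 10139)/45039 = 10081*(1/45039) = 10081/45039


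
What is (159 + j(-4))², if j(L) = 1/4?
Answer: 405769/16 ≈ 25361.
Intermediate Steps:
j(L) = ¼
(159 + j(-4))² = (159 + ¼)² = (637/4)² = 405769/16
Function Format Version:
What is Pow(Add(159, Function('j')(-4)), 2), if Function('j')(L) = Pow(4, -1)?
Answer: Rational(405769, 16) ≈ 25361.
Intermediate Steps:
Function('j')(L) = Rational(1, 4)
Pow(Add(159, Function('j')(-4)), 2) = Pow(Add(159, Rational(1, 4)), 2) = Pow(Rational(637, 4), 2) = Rational(405769, 16)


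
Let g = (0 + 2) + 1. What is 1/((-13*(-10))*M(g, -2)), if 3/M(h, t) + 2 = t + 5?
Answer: 1/390 ≈ 0.0025641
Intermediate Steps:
g = 3 (g = 2 + 1 = 3)
M(h, t) = 3/(3 + t) (M(h, t) = 3/(-2 + (t + 5)) = 3/(-2 + (5 + t)) = 3/(3 + t))
1/((-13*(-10))*M(g, -2)) = 1/((-13*(-10))*(3/(3 - 2))) = 1/(130*(3/1)) = 1/(130*(3*1)) = 1/(130*3) = 1/390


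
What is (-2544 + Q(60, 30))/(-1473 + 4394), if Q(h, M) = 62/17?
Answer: -43186/49657 ≈ -0.86969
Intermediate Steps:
Q(h, M) = 62/17 (Q(h, M) = 62*(1/17) = 62/17)
(-2544 + Q(60, 30))/(-1473 + 4394) = (-2544 + 62/17)/(-1473 + 4394) = -43186/17/2921 = -43186/17*1/2921 = -43186/49657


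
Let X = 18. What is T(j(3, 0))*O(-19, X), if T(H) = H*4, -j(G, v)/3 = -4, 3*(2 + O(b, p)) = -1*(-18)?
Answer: 192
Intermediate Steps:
O(b, p) = 4 (O(b, p) = -2 + (-1*(-18))/3 = -2 + (⅓)*18 = -2 + 6 = 4)
j(G, v) = 12 (j(G, v) = -3*(-4) = 12)
T(H) = 4*H
T(j(3, 0))*O(-19, X) = (4*12)*4 = 48*4 = 192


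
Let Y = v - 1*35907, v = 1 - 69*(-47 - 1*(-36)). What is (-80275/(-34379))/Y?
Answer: -80275/1208318713 ≈ -6.6435e-5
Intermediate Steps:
v = 760 (v = 1 - 69*(-47 + 36) = 1 - 69*(-11) = 1 + 759 = 760)
Y = -35147 (Y = 760 - 1*35907 = 760 - 35907 = -35147)
(-80275/(-34379))/Y = -80275/(-34379)/(-35147) = -80275*(-1/34379)*(-1/35147) = (80275/34379)*(-1/35147) = -80275/1208318713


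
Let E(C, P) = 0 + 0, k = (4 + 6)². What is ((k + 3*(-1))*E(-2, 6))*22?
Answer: 0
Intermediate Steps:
k = 100 (k = 10² = 100)
E(C, P) = 0
((k + 3*(-1))*E(-2, 6))*22 = ((100 + 3*(-1))*0)*22 = ((100 - 3)*0)*22 = (97*0)*22 = 0*22 = 0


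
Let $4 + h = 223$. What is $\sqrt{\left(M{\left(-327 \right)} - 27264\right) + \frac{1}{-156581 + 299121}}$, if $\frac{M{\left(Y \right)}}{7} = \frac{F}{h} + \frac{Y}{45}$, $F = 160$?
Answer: $\frac{i \sqrt{6653030457142008345}}{15608130} \approx 165.26 i$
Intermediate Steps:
$h = 219$ ($h = -4 + 223 = 219$)
$M{\left(Y \right)} = \frac{1120}{219} + \frac{7 Y}{45}$ ($M{\left(Y \right)} = 7 \left(\frac{160}{219} + \frac{Y}{45}\right) = \frac{1120}{219} + \frac{7 Y}{45}$)
$\sqrt{\left(M{\left(-327 \right)} - 27264\right) + \frac{1}{-156581 + 299121}} = \sqrt{\left(\left(\frac{1120}{219} + \frac{7}{45} \left(-327\right)\right) - 27264\right) + \frac{1}{-156581 + 299121}} = \sqrt{\left(\left(\frac{1120}{219} - \frac{763}{15}\right) - 27264\right) + \frac{1}{142540}} = \sqrt{\left(- \frac{50099}{1095} - 27264\right) + \frac{1}{142540}} = \sqrt{- \frac{29904179}{1095} + \frac{1}{142540}} = \sqrt{- \frac{852508334713}{31216260}} = \frac{i \sqrt{6653030457142008345}}{15608130}$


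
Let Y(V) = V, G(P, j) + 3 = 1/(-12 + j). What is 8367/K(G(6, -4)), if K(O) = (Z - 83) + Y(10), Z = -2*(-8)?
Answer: -2789/19 ≈ -146.79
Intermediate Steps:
G(P, j) = -3 + 1/(-12 + j)
Z = 16
K(O) = -57 (K(O) = (16 - 83) + 10 = -67 + 10 = -57)
8367/K(G(6, -4)) = 8367/(-57) = 8367*(-1/57) = -2789/19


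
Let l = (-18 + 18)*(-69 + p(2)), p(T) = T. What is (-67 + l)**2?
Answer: 4489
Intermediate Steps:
l = 0 (l = (-18 + 18)*(-69 + 2) = 0*(-67) = 0)
(-67 + l)**2 = (-67 + 0)**2 = (-67)**2 = 4489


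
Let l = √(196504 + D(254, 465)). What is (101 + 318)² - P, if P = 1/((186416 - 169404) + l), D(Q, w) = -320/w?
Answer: 1180502122386877/6724170646 + √424889286/13448341292 ≈ 1.7556e+5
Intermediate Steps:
l = 2*√424889286/93 (l = √(196504 - 320/465) = √(196504 - 320*1/465) = √(196504 - 64/93) = √(18274808/93) = 2*√424889286/93 ≈ 443.29)
P = 1/(17012 + 2*√424889286/93) (P = 1/((186416 - 169404) + 2*√424889286/93) = 1/(17012 + 2*√424889286/93) ≈ 5.7289e-5)
(101 + 318)² - P = (101 + 318)² - (395529/6724170646 - √424889286/13448341292) = 419² + (-395529/6724170646 + √424889286/13448341292) = 175561 + (-395529/6724170646 + √424889286/13448341292) = 1180502122386877/6724170646 + √424889286/13448341292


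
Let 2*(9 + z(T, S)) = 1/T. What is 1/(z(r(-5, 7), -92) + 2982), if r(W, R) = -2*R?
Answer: 28/83243 ≈ 0.00033636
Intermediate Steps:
z(T, S) = -9 + 1/(2*T)
1/(z(r(-5, 7), -92) + 2982) = 1/((-9 + 1/(2*((-2*7)))) + 2982) = 1/((-9 + (½)/(-14)) + 2982) = 1/((-9 + (½)*(-1/14)) + 2982) = 1/((-9 - 1/28) + 2982) = 1/(-253/28 + 2982) = 1/(83243/28) = 28/83243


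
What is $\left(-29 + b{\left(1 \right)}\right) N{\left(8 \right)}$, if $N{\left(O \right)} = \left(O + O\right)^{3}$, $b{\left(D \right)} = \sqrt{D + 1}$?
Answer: $-118784 + 4096 \sqrt{2} \approx -1.1299 \cdot 10^{5}$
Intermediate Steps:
$b{\left(D \right)} = \sqrt{1 + D}$
$N{\left(O \right)} = 8 O^{3}$ ($N{\left(O \right)} = \left(2 O\right)^{3} = 8 O^{3}$)
$\left(-29 + b{\left(1 \right)}\right) N{\left(8 \right)} = \left(-29 + \sqrt{1 + 1}\right) 8 \cdot 8^{3} = \left(-29 + \sqrt{2}\right) 8 \cdot 512 = \left(-29 + \sqrt{2}\right) 4096 = -118784 + 4096 \sqrt{2}$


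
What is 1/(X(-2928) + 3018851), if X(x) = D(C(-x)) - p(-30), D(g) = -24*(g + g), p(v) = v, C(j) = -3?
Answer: 1/3019025 ≈ 3.3123e-7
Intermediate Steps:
D(g) = -48*g
X(x) = 174 (X(x) = -48*(-3) - 1*(-30) = 144 + 30 = 174)
1/(X(-2928) + 3018851) = 1/(174 + 3018851) = 1/3019025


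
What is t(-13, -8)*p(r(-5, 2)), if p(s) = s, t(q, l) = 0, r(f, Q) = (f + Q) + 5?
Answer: 0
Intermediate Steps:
r(f, Q) = 5 + Q + f (r(f, Q) = (Q + f) + 5 = 5 + Q + f)
t(-13, -8)*p(r(-5, 2)) = 0*(5 + 2 - 5) = 0*2 = 0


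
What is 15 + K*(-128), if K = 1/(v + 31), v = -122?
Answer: 1493/91 ≈ 16.407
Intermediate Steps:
K = -1/91 (K = 1/(-122 + 31) = 1/(-91) = -1/91 ≈ -0.010989)
15 + K*(-128) = 15 - 1/91*(-128) = 15 + 128/91 = 1493/91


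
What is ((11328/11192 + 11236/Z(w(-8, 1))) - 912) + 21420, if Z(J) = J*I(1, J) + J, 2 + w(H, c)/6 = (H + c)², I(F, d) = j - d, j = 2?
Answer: 1128710977030/55035261 ≈ 20509.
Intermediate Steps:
I(F, d) = 2 - d
w(H, c) = -12 + 6*(H + c)²
Z(J) = J + J*(2 - J) (Z(J) = J*(2 - J) + J = J + J*(2 - J))
((11328/11192 + 11236/Z(w(-8, 1))) - 912) + 21420 = ((11328/11192 + 11236/(((-12 + 6*(-8 + 1)²)*(3 - (-12 + 6*(-8 + 1)²))))) - 912) + 21420 = ((11328*(1/11192) + 11236/(((-12 + 6*(-7)²)*(3 - (-12 + 6*(-7)²))))) - 912) + 21420 = ((1416/1399 + 11236/(((-12 + 6*49)*(3 - (-12 + 6*49))))) - 912) + 21420 = ((1416/1399 + 11236/(((-12 + 294)*(3 - (-12 + 294))))) - 912) + 21420 = ((1416/1399 + 11236/((282*(3 - 1*282)))) - 912) + 21420 = ((1416/1399 + 11236/((282*(3 - 282)))) - 912) + 21420 = ((1416/1399 + 11236/((282*(-279)))) - 912) + 21420 = ((1416/1399 + 11236/(-78678)) - 912) + 21420 = ((1416/1399 + 11236*(-1/78678)) - 912) + 21420 = ((1416/1399 - 5618/39339) - 912) + 21420 = (47844442/55035261 - 912) + 21420 = -50144313590/55035261 + 21420 = 1128710977030/55035261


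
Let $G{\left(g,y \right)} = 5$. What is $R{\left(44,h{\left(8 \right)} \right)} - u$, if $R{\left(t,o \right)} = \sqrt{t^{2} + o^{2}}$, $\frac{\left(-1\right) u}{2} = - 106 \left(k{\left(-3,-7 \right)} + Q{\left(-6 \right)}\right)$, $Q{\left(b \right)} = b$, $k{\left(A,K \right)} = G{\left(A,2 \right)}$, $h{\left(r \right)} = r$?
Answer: $212 + 20 \sqrt{5} \approx 256.72$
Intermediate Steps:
$k{\left(A,K \right)} = 5$
$u = -212$ ($u = - 2 \left(- 106 \left(5 - 6\right)\right) = - 2 \left(\left(-106\right) \left(-1\right)\right) = \left(-2\right) 106 = -212$)
$R{\left(t,o \right)} = \sqrt{o^{2} + t^{2}}$
$R{\left(44,h{\left(8 \right)} \right)} - u = \sqrt{8^{2} + 44^{2}} - -212 = \sqrt{64 + 1936} + 212 = \sqrt{2000} + 212 = 20 \sqrt{5} + 212 = 212 + 20 \sqrt{5}$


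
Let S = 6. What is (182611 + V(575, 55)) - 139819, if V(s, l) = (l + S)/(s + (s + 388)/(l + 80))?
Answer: 373660659/8732 ≈ 42792.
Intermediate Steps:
V(s, l) = (6 + l)/(s + (388 + s)/(80 + l)) (V(s, l) = (l + 6)/(s + (s + 388)/(l + 80)) = (6 + l)/(s + (388 + s)/(80 + l)))
(182611 + V(575, 55)) - 139819 = (182611 + (480 + 55² + 86*55)/(388 + 81*575 + 55*575)) - 139819 = (182611 + (480 + 3025 + 4730)/(388 + 46575 + 31625)) - 139819 = (182611 + 8235/78588) - 139819 = (182611 + (1/78588)*8235) - 139819 = (182611 + 915/8732) - 139819 = 1594560167/8732 - 139819 = 373660659/8732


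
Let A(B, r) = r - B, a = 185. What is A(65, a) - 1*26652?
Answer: -26532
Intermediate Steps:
A(65, a) - 1*26652 = (185 - 1*65) - 1*26652 = (185 - 65) - 26652 = 120 - 26652 = -26532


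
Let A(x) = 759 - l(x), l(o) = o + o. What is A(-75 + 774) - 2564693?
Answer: -2565332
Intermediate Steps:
l(o) = 2*o
A(x) = 759 - 2*x
A(-75 + 774) - 2564693 = (759 - 2*(-75 + 774)) - 2564693 = (759 - 2*699) - 2564693 = (759 - 1398) - 2564693 = -639 - 2564693 = -2565332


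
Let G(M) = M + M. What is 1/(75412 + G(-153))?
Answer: 1/75106 ≈ 1.3315e-5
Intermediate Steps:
G(M) = 2*M
1/(75412 + G(-153)) = 1/(75412 + 2*(-153)) = 1/(75412 - 306) = 1/75106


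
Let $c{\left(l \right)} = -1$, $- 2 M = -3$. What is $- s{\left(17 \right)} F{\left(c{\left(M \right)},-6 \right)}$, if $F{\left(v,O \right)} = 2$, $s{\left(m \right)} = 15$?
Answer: $-30$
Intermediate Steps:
$M = \frac{3}{2}$ ($M = \left(- \frac{1}{2}\right) \left(-3\right) = \frac{3}{2} \approx 1.5$)
$- s{\left(17 \right)} F{\left(c{\left(M \right)},-6 \right)} = \left(-1\right) 15 \cdot 2 = \left(-15\right) 2 = -30$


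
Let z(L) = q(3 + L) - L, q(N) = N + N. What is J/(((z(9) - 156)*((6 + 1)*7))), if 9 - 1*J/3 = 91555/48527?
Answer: -345188/111757681 ≈ -0.0030887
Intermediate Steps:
q(N) = 2*N
z(L) = 6 + L (z(L) = 2*(3 + L) - L = (6 + 2*L) - L = 6 + L)
J = 1035564/48527 (J = 27 - 274665/48527 = 1035564/48527 ≈ 21.340)
J/(((z(9) - 156)*((6 + 1)*7))) = 1035564/(48527*((((6 + 9) - 156)*((6 + 1)*7)))) = 1035564/(48527*(((15 - 156)*(7*7)))) = 1035564/(48527*((-141*49))) = (1035564/48527)/(-6909) = (1035564/48527)*(-1/6909) = -345188/111757681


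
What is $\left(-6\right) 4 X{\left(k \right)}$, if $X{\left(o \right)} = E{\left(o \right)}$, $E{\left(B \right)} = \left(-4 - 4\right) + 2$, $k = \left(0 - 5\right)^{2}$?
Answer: $144$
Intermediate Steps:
$k = 25$ ($k = \left(0 - 5\right)^{2} = \left(-5\right)^{2} = 25$)
$E{\left(B \right)} = -6$ ($E{\left(B \right)} = -8 + 2 = -6$)
$X{\left(o \right)} = -6$
$\left(-6\right) 4 X{\left(k \right)} = \left(-6\right) 4 \left(-6\right) = \left(-24\right) \left(-6\right) = 144$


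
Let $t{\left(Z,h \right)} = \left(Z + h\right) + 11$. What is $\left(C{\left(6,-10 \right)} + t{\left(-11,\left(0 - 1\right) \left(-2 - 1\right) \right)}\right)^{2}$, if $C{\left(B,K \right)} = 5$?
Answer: $64$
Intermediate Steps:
$t{\left(Z,h \right)} = 11 + Z + h$
$\left(C{\left(6,-10 \right)} + t{\left(-11,\left(0 - 1\right) \left(-2 - 1\right) \right)}\right)^{2} = \left(5 + \left(11 - 11 + \left(0 - 1\right) \left(-2 - 1\right)\right)\right)^{2} = \left(5 - -3\right)^{2} = \left(5 + \left(11 - 11 + 3\right)\right)^{2} = \left(5 + 3\right)^{2} = 8^{2} = 64$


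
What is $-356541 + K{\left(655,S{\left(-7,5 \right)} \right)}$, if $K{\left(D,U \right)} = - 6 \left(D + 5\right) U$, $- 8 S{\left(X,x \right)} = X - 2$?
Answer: $-360996$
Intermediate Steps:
$S{\left(X,x \right)} = \frac{1}{4} - \frac{X}{8}$ ($S{\left(X,x \right)} = - \frac{X - 2}{8} = - \frac{-2 + X}{8} = \frac{1}{4} - \frac{X}{8}$)
$K{\left(D,U \right)} = U \left(-30 - 6 D\right)$ ($K{\left(D,U \right)} = - 6 \left(5 + D\right) U = \left(-30 - 6 D\right) U = U \left(-30 - 6 D\right)$)
$-356541 + K{\left(655,S{\left(-7,5 \right)} \right)} = -356541 - 6 \left(\frac{1}{4} - - \frac{7}{8}\right) \left(5 + 655\right) = -356541 - 6 \left(\frac{1}{4} + \frac{7}{8}\right) 660 = -356541 - \frac{27}{4} \cdot 660 = -356541 - 4455 = -360996$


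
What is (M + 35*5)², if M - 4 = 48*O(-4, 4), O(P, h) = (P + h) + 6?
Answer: 218089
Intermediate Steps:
O(P, h) = 6 + P + h
M = 292 (M = 4 + 48*(6 - 4 + 4) = 4 + 48*6 = 4 + 288 = 292)
(M + 35*5)² = (292 + 35*5)² = (292 + 175)² = 467² = 218089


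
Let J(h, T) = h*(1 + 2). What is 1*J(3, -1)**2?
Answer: 81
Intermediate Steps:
J(h, T) = 3*h (J(h, T) = h*3 = 3*h)
1*J(3, -1)**2 = 1*(3*3)**2 = 1*9**2 = 1*81 = 81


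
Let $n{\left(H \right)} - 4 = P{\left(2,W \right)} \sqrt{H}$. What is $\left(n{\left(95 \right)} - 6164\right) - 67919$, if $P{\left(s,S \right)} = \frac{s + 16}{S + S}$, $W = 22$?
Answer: $-74079 + \frac{9 \sqrt{95}}{22} \approx -74075.0$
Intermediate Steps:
$P{\left(s,S \right)} = \frac{16 + s}{2 S}$
$n{\left(H \right)} = 4 + \frac{9 \sqrt{H}}{22}$ ($n{\left(H \right)} = 4 + \frac{16 + 2}{2 \cdot 22} \sqrt{H} = 4 + \frac{1}{2} \cdot \frac{1}{22} \cdot 18 \sqrt{H} = 4 + \frac{9 \sqrt{H}}{22}$)
$\left(n{\left(95 \right)} - 6164\right) - 67919 = \left(\left(4 + \frac{9 \sqrt{95}}{22}\right) - 6164\right) - 67919 = \left(-6160 + \frac{9 \sqrt{95}}{22}\right) - 67919 = -74079 + \frac{9 \sqrt{95}}{22}$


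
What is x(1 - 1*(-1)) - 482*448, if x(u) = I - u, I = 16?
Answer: -215922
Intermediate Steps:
x(u) = 16 - u
x(1 - 1*(-1)) - 482*448 = (16 - (1 - 1*(-1))) - 482*448 = (16 - (1 + 1)) - 215936 = (16 - 1*2) - 215936 = (16 - 2) - 215936 = 14 - 215936 = -215922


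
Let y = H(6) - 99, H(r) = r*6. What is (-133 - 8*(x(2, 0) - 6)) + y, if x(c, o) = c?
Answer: -164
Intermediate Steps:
H(r) = 6*r
y = -63 (y = 6*6 - 99 = 36 - 99 = -63)
(-133 - 8*(x(2, 0) - 6)) + y = (-133 - 8*(2 - 6)) - 63 = (-133 - 8*(-4)) - 63 = (-133 + 32) - 63 = -101 - 63 = -164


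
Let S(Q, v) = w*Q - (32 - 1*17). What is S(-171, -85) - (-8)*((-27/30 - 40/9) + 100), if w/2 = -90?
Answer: 1418501/45 ≈ 31522.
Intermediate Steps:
w = -180 (w = 2*(-90) = -180)
S(Q, v) = -15 - 180*Q (S(Q, v) = -180*Q - (32 - 1*17) = -180*Q - (32 - 17) = -180*Q - 1*15 = -180*Q - 15 = -15 - 180*Q)
S(-171, -85) - (-8)*((-27/30 - 40/9) + 100) = (-15 - 180*(-171)) - (-8)*((-27/30 - 40/9) + 100) = (-15 + 30780) - (-8)*((-27*1/30 - 40*⅑) + 100) = 30765 - (-8)*((-9/10 - 40/9) + 100) = 30765 - (-8)*(-481/90 + 100) = 30765 - (-8)*8519/90 = 30765 - 1*(-34076/45) = 30765 + 34076/45 = 1418501/45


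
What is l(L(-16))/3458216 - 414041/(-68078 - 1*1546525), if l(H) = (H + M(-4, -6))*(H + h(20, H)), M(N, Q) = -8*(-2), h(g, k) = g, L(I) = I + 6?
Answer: 357985021759/1395911482062 ≈ 0.25645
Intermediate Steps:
L(I) = 6 + I
M(N, Q) = 16
l(H) = (16 + H)*(20 + H) (l(H) = (H + 16)*(H + 20) = (16 + H)*(20 + H))
l(L(-16))/3458216 - 414041/(-68078 - 1*1546525) = (320 + (6 - 16)² + 36*(6 - 16))/3458216 - 414041/(-68078 - 1*1546525) = (320 + (-10)² + 36*(-10))*(1/3458216) - 414041/(-68078 - 1546525) = (320 + 100 - 360)*(1/3458216) - 414041/(-1614603) = 60*(1/3458216) - 414041*(-1/1614603) = 15/864554 + 414041/1614603 = 357985021759/1395911482062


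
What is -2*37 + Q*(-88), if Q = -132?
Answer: 11542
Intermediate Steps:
-2*37 + Q*(-88) = -2*37 - 132*(-88) = -74 + 11616 = 11542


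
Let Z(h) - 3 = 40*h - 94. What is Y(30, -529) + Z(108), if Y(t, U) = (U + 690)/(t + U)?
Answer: 2110110/499 ≈ 4228.7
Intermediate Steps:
Y(t, U) = (690 + U)/(U + t)
Z(h) = -91 + 40*h (Z(h) = 3 + (40*h - 94) = 3 + (-94 + 40*h) = -91 + 40*h)
Y(30, -529) + Z(108) = (690 - 529)/(-529 + 30) + (-91 + 40*108) = 161/(-499) + (-91 + 4320) = -1/499*161 + 4229 = -161/499 + 4229 = 2110110/499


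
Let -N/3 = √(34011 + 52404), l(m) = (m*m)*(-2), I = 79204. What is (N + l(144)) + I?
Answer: 37732 - 3*√86415 ≈ 36850.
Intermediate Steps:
l(m) = -2*m² (l(m) = m²*(-2) = -2*m²)
N = -3*√86415 (N = -3*√(34011 + 52404) = -3*√86415 ≈ -881.89)
(N + l(144)) + I = (-3*√86415 - 2*144²) + 79204 = (-3*√86415 - 2*20736) + 79204 = (-3*√86415 - 41472) + 79204 = (-41472 - 3*√86415) + 79204 = 37732 - 3*√86415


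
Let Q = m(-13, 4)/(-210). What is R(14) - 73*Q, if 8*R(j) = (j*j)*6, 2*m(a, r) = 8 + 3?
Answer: 62543/420 ≈ 148.91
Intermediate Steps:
m(a, r) = 11/2 (m(a, r) = (8 + 3)/2 = (1/2)*11 = 11/2)
R(j) = 3*j**2/4 (R(j) = ((j*j)*6)/8 = (j**2*6)/8 = (6*j**2)/8 = 3*j**2/4)
Q = -11/420 (Q = (11/2)/(-210) = (11/2)*(-1/210) = -11/420 ≈ -0.026190)
R(14) - 73*Q = (3/4)*14**2 - 73*(-11/420) = (3/4)*196 + 803/420 = 147 + 803/420 = 62543/420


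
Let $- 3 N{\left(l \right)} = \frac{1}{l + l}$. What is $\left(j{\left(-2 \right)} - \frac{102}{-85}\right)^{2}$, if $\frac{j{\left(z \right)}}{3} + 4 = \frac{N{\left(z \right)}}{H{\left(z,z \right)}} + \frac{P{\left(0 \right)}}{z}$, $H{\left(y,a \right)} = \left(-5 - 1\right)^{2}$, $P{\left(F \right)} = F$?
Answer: $\frac{60388441}{518400} \approx 116.49$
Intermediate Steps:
$H{\left(y,a \right)} = 36$ ($H{\left(y,a \right)} = \left(-6\right)^{2} = 36$)
$N{\left(l \right)} = - \frac{1}{6 l}$ ($N{\left(l \right)} = - \frac{1}{3 \left(l + l\right)} = - \frac{1}{3 \cdot 2 l} = - \frac{\frac{1}{2} \frac{1}{l}}{3} = - \frac{1}{6 l}$)
$j{\left(z \right)} = -12 - \frac{1}{72 z}$ ($j{\left(z \right)} = -12 + 3 \left(\frac{\left(- \frac{1}{6}\right) \frac{1}{z}}{36} + \frac{0}{z}\right) = -12 + 3 \left(- \frac{1}{6 z} \frac{1}{36} + 0\right) = -12 + 3 \left(- \frac{1}{216 z} + 0\right) = -12 + 3 \left(- \frac{1}{216 z}\right) = -12 - \frac{1}{72 z}$)
$\left(j{\left(-2 \right)} - \frac{102}{-85}\right)^{2} = \left(\left(-12 - \frac{1}{72 \left(-2\right)}\right) - \frac{102}{-85}\right)^{2} = \left(\left(-12 - - \frac{1}{144}\right) - - \frac{6}{5}\right)^{2} = \left(\left(-12 + \frac{1}{144}\right) + \frac{6}{5}\right)^{2} = \left(- \frac{1727}{144} + \frac{6}{5}\right)^{2} = \left(- \frac{7771}{720}\right)^{2} = \frac{60388441}{518400}$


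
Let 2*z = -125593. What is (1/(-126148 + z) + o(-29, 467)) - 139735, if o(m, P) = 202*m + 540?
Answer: -54813933119/377889 ≈ -1.4505e+5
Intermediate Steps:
z = -125593/2 (z = (1/2)*(-125593) = -125593/2 ≈ -62797.)
o(m, P) = 540 + 202*m
(1/(-126148 + z) + o(-29, 467)) - 139735 = (1/(-126148 - 125593/2) + (540 + 202*(-29))) - 139735 = (1/(-377889/2) + (540 - 5858)) - 139735 = (-2/377889 - 5318) - 139735 = -2009613704/377889 - 139735 = -54813933119/377889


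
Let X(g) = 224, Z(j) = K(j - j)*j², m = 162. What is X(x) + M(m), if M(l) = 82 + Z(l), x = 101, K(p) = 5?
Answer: 131526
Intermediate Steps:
Z(j) = 5*j²
M(l) = 82 + 5*l²
X(x) + M(m) = 224 + (82 + 5*162²) = 224 + (82 + 5*26244) = 224 + (82 + 131220) = 224 + 131302 = 131526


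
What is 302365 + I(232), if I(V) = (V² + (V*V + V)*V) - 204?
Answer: 12896977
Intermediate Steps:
I(V) = -204 + V² + V*(V + V²) (I(V) = (V² + (V² + V)*V) - 204 = (V² + (V + V²)*V) - 204 = (V² + V*(V + V²)) - 204 = -204 + V² + V*(V + V²))
302365 + I(232) = 302365 + (-204 + 232³ + 2*232²) = 302365 + (-204 + 12487168 + 2*53824) = 302365 + (-204 + 12487168 + 107648) = 302365 + 12594612 = 12896977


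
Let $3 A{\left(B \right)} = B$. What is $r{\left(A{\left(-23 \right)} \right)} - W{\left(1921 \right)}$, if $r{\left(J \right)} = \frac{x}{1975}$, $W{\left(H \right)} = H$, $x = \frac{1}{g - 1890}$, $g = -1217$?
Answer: $- \frac{11787880326}{6136325} \approx -1921.0$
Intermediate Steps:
$A{\left(B \right)} = \frac{B}{3}$
$x = - \frac{1}{3107}$ ($x = \frac{1}{-1217 - 1890} = \frac{1}{-3107} = - \frac{1}{3107} \approx -0.00032185$)
$r{\left(J \right)} = - \frac{1}{6136325}$ ($r{\left(J \right)} = - \frac{1}{3107 \cdot 1975} = \left(- \frac{1}{3107}\right) \frac{1}{1975} = - \frac{1}{6136325}$)
$r{\left(A{\left(-23 \right)} \right)} - W{\left(1921 \right)} = - \frac{1}{6136325} - 1921 = - \frac{11787880326}{6136325}$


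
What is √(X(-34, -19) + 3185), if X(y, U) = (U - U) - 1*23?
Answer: √3162 ≈ 56.232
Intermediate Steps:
X(y, U) = -23 (X(y, U) = 0 - 23 = -23)
√(X(-34, -19) + 3185) = √(-23 + 3185) = √3162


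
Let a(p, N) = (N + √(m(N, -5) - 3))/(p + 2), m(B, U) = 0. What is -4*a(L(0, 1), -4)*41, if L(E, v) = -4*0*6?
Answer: 328 - 82*I*√3 ≈ 328.0 - 142.03*I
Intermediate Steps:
L(E, v) = 0 (L(E, v) = 0*6 = 0)
a(p, N) = (N + I*√3)/(2 + p) (a(p, N) = (N + √(0 - 3))/(p + 2) = (N + √(-3))/(2 + p) = (N + I*√3)/(2 + p))
-4*a(L(0, 1), -4)*41 = -4*(-4 + I*√3)/(2 + 0)*41 = -4*(-4 + I*√3)/2*41 = -2*(-4 + I*√3)*41 = -4*(-2 + I*√3/2)*41 = (8 - 2*I*√3)*41 = 328 - 82*I*√3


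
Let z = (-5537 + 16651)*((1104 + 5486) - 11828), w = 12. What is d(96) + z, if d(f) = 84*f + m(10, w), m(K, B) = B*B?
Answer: -58206924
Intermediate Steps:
z = -58215132 (z = 11114*(6590 - 11828) = 11114*(-5238) = -58215132)
m(K, B) = B**2
d(f) = 144 + 84*f (d(f) = 84*f + 12**2 = 84*f + 144 = 144 + 84*f)
d(96) + z = (144 + 84*96) - 58215132 = (144 + 8064) - 58215132 = 8208 - 58215132 = -58206924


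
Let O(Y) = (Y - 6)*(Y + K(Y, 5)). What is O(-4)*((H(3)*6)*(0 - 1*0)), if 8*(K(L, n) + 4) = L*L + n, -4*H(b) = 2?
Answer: 0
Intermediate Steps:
H(b) = -½ (H(b) = -¼*2 = -½)
K(L, n) = -4 + n/8 + L²/8 (K(L, n) = -4 + (L*L + n)/8 = -4 + (L² + n)/8 = -4 + (n + L²)/8 = -4 + (n/8 + L²/8) = -4 + n/8 + L²/8)
O(Y) = (-6 + Y)*(-27/8 + Y + Y²/8) (O(Y) = (Y - 6)*(Y + (-4 + (⅛)*5 + Y²/8)) = (-6 + Y)*(Y + (-4 + 5/8 + Y²/8)) = (-6 + Y)*(Y + (-27/8 + Y²/8)) = (-6 + Y)*(-27/8 + Y + Y²/8))
O(-4)*((H(3)*6)*(0 - 1*0)) = (81/4 - 75/8*(-4) + (¼)*(-4)² + (⅛)*(-4)³)*((-½*6)*(0 - 1*0)) = (81/4 + 75/2 + (¼)*16 + (⅛)*(-64))*(-3*(0 + 0)) = (81/4 + 75/2 + 4 - 8)*(-3*0) = (215/4)*0 = 0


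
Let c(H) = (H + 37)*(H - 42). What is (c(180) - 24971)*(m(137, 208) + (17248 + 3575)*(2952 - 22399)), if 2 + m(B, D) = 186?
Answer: -2014599867575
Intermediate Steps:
m(B, D) = 184 (m(B, D) = -2 + 186 = 184)
c(H) = (-42 + H)*(37 + H) (c(H) = (37 + H)*(-42 + H) = (-42 + H)*(37 + H))
(c(180) - 24971)*(m(137, 208) + (17248 + 3575)*(2952 - 22399)) = ((-1554 + 180² - 5*180) - 24971)*(184 + (17248 + 3575)*(2952 - 22399)) = ((-1554 + 32400 - 900) - 24971)*(184 + 20823*(-19447)) = (29946 - 24971)*(184 - 404944881) = 4975*(-404944697) = -2014599867575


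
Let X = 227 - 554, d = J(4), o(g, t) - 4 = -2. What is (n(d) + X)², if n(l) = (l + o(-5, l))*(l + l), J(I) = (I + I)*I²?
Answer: 1085900209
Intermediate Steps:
o(g, t) = 2 (o(g, t) = 4 - 2 = 2)
J(I) = 2*I³ (J(I) = (2*I)*I² = 2*I³)
d = 128 (d = 2*4³ = 2*64 = 128)
X = -327
n(l) = 2*l*(2 + l) (n(l) = (l + 2)*(l + l) = (2 + l)*(2*l) = 2*l*(2 + l))
(n(d) + X)² = (2*128*(2 + 128) - 327)² = (2*128*130 - 327)² = (33280 - 327)² = 32953² = 1085900209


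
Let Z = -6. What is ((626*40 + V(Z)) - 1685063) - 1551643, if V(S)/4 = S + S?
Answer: -3211714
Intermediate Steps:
V(S) = 8*S (V(S) = 4*(S + S) = 4*(2*S) = 8*S)
((626*40 + V(Z)) - 1685063) - 1551643 = ((626*40 + 8*(-6)) - 1685063) - 1551643 = ((25040 - 48) - 1685063) - 1551643 = (24992 - 1685063) - 1551643 = -1660071 - 1551643 = -3211714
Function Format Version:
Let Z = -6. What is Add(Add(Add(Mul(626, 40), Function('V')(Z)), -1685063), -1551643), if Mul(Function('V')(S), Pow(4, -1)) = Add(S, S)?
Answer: -3211714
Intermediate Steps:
Function('V')(S) = Mul(8, S) (Function('V')(S) = Mul(4, Add(S, S)) = Mul(4, Mul(2, S)) = Mul(8, S))
Add(Add(Add(Mul(626, 40), Function('V')(Z)), -1685063), -1551643) = Add(Add(Add(Mul(626, 40), Mul(8, -6)), -1685063), -1551643) = Add(Add(Add(25040, -48), -1685063), -1551643) = Add(Add(24992, -1685063), -1551643) = Add(-1660071, -1551643) = -3211714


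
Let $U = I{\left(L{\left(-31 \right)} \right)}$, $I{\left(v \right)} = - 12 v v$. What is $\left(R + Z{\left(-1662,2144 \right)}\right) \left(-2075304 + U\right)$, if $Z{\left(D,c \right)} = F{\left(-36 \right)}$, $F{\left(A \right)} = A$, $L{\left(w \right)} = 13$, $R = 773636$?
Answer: $-1607024035200$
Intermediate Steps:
$Z{\left(D,c \right)} = -36$
$I{\left(v \right)} = - 12 v^{2}$
$U = -2028$ ($U = - 12 \cdot 13^{2} = \left(-12\right) 169 = -2028$)
$\left(R + Z{\left(-1662,2144 \right)}\right) \left(-2075304 + U\right) = \left(773636 - 36\right) \left(-2075304 - 2028\right) = 773600 \left(-2077332\right) = -1607024035200$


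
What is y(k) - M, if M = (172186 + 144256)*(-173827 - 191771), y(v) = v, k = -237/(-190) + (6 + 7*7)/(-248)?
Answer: 2725669648189123/23560 ≈ 1.1569e+11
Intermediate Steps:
k = 24163/23560 (k = -237*(-1/190) + (6 + 49)*(-1/248) = 237/190 + 55*(-1/248) = 237/190 - 55/248 = 24163/23560 ≈ 1.0256)
M = -115690562316 (M = 316442*(-365598) = -115690562316)
y(k) - M = 24163/23560 - 1*(-115690562316) = 24163/23560 + 115690562316 = 2725669648189123/23560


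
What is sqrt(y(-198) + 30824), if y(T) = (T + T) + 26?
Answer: sqrt(30454) ≈ 174.51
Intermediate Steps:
y(T) = 26 + 2*T (y(T) = 2*T + 26 = 26 + 2*T)
sqrt(y(-198) + 30824) = sqrt((26 + 2*(-198)) + 30824) = sqrt((26 - 396) + 30824) = sqrt(-370 + 30824) = sqrt(30454)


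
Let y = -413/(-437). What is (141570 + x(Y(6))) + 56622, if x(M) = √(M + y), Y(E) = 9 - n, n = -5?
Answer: 198192 + √2854047/437 ≈ 1.9820e+5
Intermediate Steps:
Y(E) = 14 (Y(E) = 9 - 1*(-5) = 9 + 5 = 14)
y = 413/437 (y = -413*(-1/437) = 413/437 ≈ 0.94508)
x(M) = √(413/437 + M) (x(M) = √(M + 413/437) = √(413/437 + M))
(141570 + x(Y(6))) + 56622 = (141570 + √(180481 + 190969*14)/437) + 56622 = (141570 + √(180481 + 2673566)/437) + 56622 = (141570 + √2854047/437) + 56622 = 198192 + √2854047/437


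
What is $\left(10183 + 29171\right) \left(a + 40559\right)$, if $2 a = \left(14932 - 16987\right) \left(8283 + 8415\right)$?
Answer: $-673608093144$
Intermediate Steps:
$a = -17157195$ ($a = \frac{\left(14932 - 16987\right) \left(8283 + 8415\right)}{2} = \frac{\left(-2055\right) 16698}{2} = \frac{1}{2} \left(-34314390\right) = -17157195$)
$\left(10183 + 29171\right) \left(a + 40559\right) = \left(10183 + 29171\right) \left(-17157195 + 40559\right) = 39354 \left(-17116636\right) = -673608093144$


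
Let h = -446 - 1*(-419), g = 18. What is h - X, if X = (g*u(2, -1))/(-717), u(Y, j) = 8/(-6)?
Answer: -6461/239 ≈ -27.033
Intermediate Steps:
u(Y, j) = -4/3 (u(Y, j) = 8*(-1/6) = -4/3)
X = 8/239 (X = (18*(-4/3))/(-717) = -24*(-1/717) = 8/239 ≈ 0.033473)
h = -27 (h = -446 + 419 = -27)
h - X = -27 - 1*8/239 = -27 - 8/239 = -6461/239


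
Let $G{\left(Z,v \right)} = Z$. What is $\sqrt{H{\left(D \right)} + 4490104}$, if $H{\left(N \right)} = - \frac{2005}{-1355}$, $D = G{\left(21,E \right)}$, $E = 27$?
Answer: $\frac{3 \sqrt{36639759615}}{271} \approx 2119.0$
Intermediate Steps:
$D = 21$
$H{\left(N \right)} = \frac{401}{271}$ ($H{\left(N \right)} = \left(-2005\right) \left(- \frac{1}{1355}\right) = \frac{401}{271}$)
$\sqrt{H{\left(D \right)} + 4490104} = \sqrt{\frac{401}{271} + 4490104} = \sqrt{\frac{1216818585}{271}} = \frac{3 \sqrt{36639759615}}{271}$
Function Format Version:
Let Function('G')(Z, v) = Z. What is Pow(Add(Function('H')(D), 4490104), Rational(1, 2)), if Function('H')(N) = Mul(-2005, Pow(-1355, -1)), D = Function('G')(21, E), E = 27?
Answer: Mul(Rational(3, 271), Pow(36639759615, Rational(1, 2))) ≈ 2119.0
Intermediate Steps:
D = 21
Function('H')(N) = Rational(401, 271) (Function('H')(N) = Mul(-2005, Rational(-1, 1355)) = Rational(401, 271))
Pow(Add(Function('H')(D), 4490104), Rational(1, 2)) = Pow(Add(Rational(401, 271), 4490104), Rational(1, 2)) = Pow(Rational(1216818585, 271), Rational(1, 2)) = Mul(Rational(3, 271), Pow(36639759615, Rational(1, 2)))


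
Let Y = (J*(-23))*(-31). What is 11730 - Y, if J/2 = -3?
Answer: 16008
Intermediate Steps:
J = -6 (J = 2*(-3) = -6)
Y = -4278 (Y = -6*(-23)*(-31) = 138*(-31) = -4278)
11730 - Y = 11730 - 1*(-4278) = 11730 + 4278 = 16008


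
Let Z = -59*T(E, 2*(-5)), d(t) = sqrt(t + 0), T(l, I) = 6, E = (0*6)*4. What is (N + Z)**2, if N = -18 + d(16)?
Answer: 135424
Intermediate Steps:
E = 0 (E = 0*4 = 0)
d(t) = sqrt(t)
Z = -354 (Z = -59*6 = -354)
N = -14 (N = -18 + sqrt(16) = -18 + 4 = -14)
(N + Z)**2 = (-14 - 354)**2 = (-368)**2 = 135424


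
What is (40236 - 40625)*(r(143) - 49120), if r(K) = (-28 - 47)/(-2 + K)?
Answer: 898070685/47 ≈ 1.9108e+7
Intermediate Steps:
r(K) = -75/(-2 + K)
(40236 - 40625)*(r(143) - 49120) = (40236 - 40625)*(-75/(-2 + 143) - 49120) = -389*(-75/141 - 49120) = -389*(-75*1/141 - 49120) = -389*(-25/47 - 49120) = -389*(-2308665/47) = 898070685/47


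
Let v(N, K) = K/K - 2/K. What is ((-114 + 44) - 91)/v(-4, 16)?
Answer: -184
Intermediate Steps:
v(N, K) = 1 - 2/K
((-114 + 44) - 91)/v(-4, 16) = ((-114 + 44) - 91)/(((-2 + 16)/16)) = (-70 - 91)/(((1/16)*14)) = -161/7/8 = -161*8/7 = -184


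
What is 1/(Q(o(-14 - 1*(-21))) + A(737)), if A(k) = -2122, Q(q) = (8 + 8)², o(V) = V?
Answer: -1/1866 ≈ -0.00053591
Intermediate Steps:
Q(q) = 256 (Q(q) = 16² = 256)
1/(Q(o(-14 - 1*(-21))) + A(737)) = 1/(256 - 2122) = 1/(-1866) = -1/1866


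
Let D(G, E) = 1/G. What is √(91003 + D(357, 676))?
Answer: 2*√2899560426/357 ≈ 301.67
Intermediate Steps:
√(91003 + D(357, 676)) = √(91003 + 1/357) = √(32488072/357) = 2*√2899560426/357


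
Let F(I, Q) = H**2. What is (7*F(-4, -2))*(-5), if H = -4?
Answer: -560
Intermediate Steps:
F(I, Q) = 16 (F(I, Q) = (-4)**2 = 16)
(7*F(-4, -2))*(-5) = (7*16)*(-5) = 112*(-5) = -560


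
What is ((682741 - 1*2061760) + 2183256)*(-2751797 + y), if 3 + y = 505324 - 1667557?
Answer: -3147810157821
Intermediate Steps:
y = -1162236 (y = -3 + (505324 - 1667557) = -3 - 1162233 = -1162236)
((682741 - 1*2061760) + 2183256)*(-2751797 + y) = ((682741 - 1*2061760) + 2183256)*(-2751797 - 1162236) = ((682741 - 2061760) + 2183256)*(-3914033) = (-1379019 + 2183256)*(-3914033) = 804237*(-3914033) = -3147810157821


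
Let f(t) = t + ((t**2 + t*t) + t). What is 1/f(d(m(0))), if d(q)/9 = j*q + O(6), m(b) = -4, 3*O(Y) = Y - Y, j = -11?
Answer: 1/314424 ≈ 3.1804e-6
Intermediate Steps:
O(Y) = 0 (O(Y) = (Y - Y)/3 = (1/3)*0 = 0)
d(q) = -99*q (d(q) = 9*(-11*q + 0) = 9*(-11*q) = -99*q)
f(t) = 2*t + 2*t**2 (f(t) = t + ((t**2 + t**2) + t) = t + (2*t**2 + t) = t + (t + 2*t**2) = 2*t + 2*t**2)
1/f(d(m(0))) = 1/(2*(-99*(-4))*(1 - 99*(-4))) = 1/(2*396*(1 + 396)) = 1/(2*396*397) = 1/314424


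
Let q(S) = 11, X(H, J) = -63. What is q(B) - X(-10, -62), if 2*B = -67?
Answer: 74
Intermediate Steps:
B = -67/2 (B = (1/2)*(-67) = -67/2 ≈ -33.500)
q(B) - X(-10, -62) = 11 - 1*(-63) = 11 + 63 = 74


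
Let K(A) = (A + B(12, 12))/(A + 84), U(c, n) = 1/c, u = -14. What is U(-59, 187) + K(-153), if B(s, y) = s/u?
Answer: 21020/9499 ≈ 2.2129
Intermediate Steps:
B(s, y) = -s/14 (B(s, y) = s/(-14) = s*(-1/14) = -s/14)
K(A) = (-6/7 + A)/(84 + A) (K(A) = (A - 1/14*12)/(A + 84) = (A - 6/7)/(84 + A) = (-6/7 + A)/(84 + A))
U(-59, 187) + K(-153) = 1/(-59) + (-6/7 - 153)/(84 - 153) = -1/59 - 1077/7/(-69) = -1/59 - 1/69*(-1077/7) = -1/59 + 359/161 = 21020/9499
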